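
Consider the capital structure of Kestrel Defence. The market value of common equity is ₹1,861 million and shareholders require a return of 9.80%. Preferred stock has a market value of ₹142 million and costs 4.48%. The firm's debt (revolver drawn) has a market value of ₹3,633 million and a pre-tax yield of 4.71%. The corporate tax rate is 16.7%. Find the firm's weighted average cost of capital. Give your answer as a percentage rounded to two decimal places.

Total capital V = 1861 + 142 + 3633 = 5636.
Equity: weight = 1861/5636 = 0.3302; cost = 9.8%.
Preferred: weight = 142/5636 = 0.0252; cost = 4.48%.
Revolver drawn: weight = 3633/5636 = 0.6446; after-tax cost = 4.71% × (1 − 16.7%) = 3.9234%.
WACC = 0.3302 × 9.8000% + 0.0252 × 4.4800% + 0.6446 × 3.9234% = 5.8779%.

5.88%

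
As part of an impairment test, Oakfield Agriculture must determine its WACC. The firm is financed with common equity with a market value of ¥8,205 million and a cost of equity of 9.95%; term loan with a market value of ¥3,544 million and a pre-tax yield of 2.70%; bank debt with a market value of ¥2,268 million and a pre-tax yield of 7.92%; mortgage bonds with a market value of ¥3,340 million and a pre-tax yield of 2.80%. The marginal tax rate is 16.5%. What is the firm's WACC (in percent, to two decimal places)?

Total capital V = 8205 + 3544 + 2268 + 3340 = 17357.
Equity: weight = 8205/17357 = 0.4727; cost = 9.95%.
Term loan: weight = 3544/17357 = 0.2042; after-tax cost = 2.7% × (1 − 16.5%) = 2.2545%.
Bank debt: weight = 2268/17357 = 0.1307; after-tax cost = 7.92% × (1 − 16.5%) = 6.6132%.
Mortgage bonds: weight = 3340/17357 = 0.1924; after-tax cost = 2.8% × (1 − 16.5%) = 2.3380%.
WACC = 0.4727 × 9.9500% + 0.2042 × 2.2545% + 0.1307 × 6.6132% + 0.1924 × 2.3380% = 6.4779%.

6.48%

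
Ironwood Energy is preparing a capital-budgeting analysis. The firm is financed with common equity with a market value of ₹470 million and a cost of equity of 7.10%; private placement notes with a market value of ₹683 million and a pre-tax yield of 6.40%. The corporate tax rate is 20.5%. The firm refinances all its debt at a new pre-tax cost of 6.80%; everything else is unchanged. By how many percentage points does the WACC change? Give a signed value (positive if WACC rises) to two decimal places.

Current WACC:
Total capital V = 470 + 683 = 1153.
Equity: weight = 470/1153 = 0.4076; cost = 7.1%.
Private placement notes: weight = 683/1153 = 0.5924; after-tax cost = 6.4% × (1 − 20.5%) = 5.0880%.
WACC = 0.4076 × 7.1000% + 0.5924 × 5.0880% = 5.9082%.
After the change:
Total capital V = 470 + 683 = 1153.
Equity: weight = 470/1153 = 0.4076; cost = 7.1%.
Private placement notes: weight = 683/1153 = 0.5924; after-tax cost = 6.8% × (1 − 20.5%) = 5.4060%.
WACC = 0.4076 × 7.1000% + 0.5924 × 5.4060% = 6.0965%.
Change in WACC = 6.0965% − 5.9082% = 0.1884 pp.

+0.19 pp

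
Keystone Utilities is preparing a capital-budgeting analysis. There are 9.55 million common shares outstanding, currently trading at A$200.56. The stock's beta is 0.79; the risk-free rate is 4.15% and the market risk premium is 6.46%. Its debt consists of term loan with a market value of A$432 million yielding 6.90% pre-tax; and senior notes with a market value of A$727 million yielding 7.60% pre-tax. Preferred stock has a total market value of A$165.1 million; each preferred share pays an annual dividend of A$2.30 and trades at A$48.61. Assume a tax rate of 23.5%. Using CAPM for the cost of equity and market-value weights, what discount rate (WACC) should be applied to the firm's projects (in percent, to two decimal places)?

7.72%

Cost of equity via CAPM: Re = 4.15% + 0.79 × 6.46% = 9.2534%.
Cost of preferred: Rp = 2.3 / 48.61 = 4.7315%.
Market value of equity E = 200.56 × 9.55m = 1915.348m.
Total capital V = 1915.348 + 165.1 + 432 + 727 = 3239.448.
Equity: weight = 1915.348/3239.448 = 0.5913; cost = 9.2534%.
Preferred: weight = 165.1/3239.448 = 0.0510; cost = 4.7315%.
Term loan: weight = 432/3239.448 = 0.1334; after-tax cost = 6.9% × (1 − 23.5%) = 5.2785%.
Senior notes: weight = 727/3239.448 = 0.2244; after-tax cost = 7.6% × (1 − 23.5%) = 5.8140%.
WACC = 0.5913 × 9.2534% + 0.0510 × 4.7315% + 0.1334 × 5.2785% + 0.2244 × 5.8140% = 7.7210%.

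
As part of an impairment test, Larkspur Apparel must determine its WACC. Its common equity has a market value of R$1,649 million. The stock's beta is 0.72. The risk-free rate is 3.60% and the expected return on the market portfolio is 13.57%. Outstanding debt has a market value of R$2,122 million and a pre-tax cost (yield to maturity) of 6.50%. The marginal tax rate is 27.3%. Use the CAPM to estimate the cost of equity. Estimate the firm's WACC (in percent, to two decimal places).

Market risk premium = 13.57% − 3.6% = 9.97%.
Cost of equity via CAPM: Re = 3.6% + 0.72 × 9.97% = 10.7784%.
Total capital V = 1649 + 2122 = 3771.
Equity: weight = 1649/3771 = 0.4373; cost = 10.7784%.
Debt: weight = 2122/3771 = 0.5627; after-tax cost = 6.5% × (1 − 27.3%) = 4.7255%.
WACC = 0.4373 × 10.7784% + 0.5627 × 4.7255% = 7.3723%.

7.37%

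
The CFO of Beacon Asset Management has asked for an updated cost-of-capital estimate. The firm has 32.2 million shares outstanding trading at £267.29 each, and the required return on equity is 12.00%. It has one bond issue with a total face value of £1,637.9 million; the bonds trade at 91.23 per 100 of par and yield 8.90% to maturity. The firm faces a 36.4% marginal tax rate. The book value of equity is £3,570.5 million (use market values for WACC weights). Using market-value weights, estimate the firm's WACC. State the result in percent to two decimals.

11.06%

Market value of equity E = 267.29 × 32.2m = 8606.738m. Market value of debt D = 1637.9m × 91.23/100 = 1494.25617m.
Total capital V = 8606.738 + 1494.25617 = 10100.99417.
Equity: weight = 8606.738/10100.99417 = 0.8521; cost = 12%.
Bonds outstanding: weight = 1494.25617/10100.99417 = 0.1479; after-tax cost = 8.9% × (1 − 36.4%) = 5.6604%.
WACC = 0.8521 × 12.0000% + 0.1479 × 5.6604% = 11.0622%.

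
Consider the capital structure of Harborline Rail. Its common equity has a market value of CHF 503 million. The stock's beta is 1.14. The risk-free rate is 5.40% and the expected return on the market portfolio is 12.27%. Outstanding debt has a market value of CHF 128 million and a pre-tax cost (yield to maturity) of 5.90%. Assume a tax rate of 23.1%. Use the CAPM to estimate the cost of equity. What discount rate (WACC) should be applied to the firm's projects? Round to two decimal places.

Market risk premium = 12.27% − 5.4% = 6.87%.
Cost of equity via CAPM: Re = 5.4% + 1.14 × 6.87% = 13.2318%.
Total capital V = 503 + 128 = 631.
Equity: weight = 503/631 = 0.7971; cost = 13.2318%.
Debt: weight = 128/631 = 0.2029; after-tax cost = 5.9% × (1 − 23.1%) = 4.5371%.
WACC = 0.7971 × 13.2318% + 0.2029 × 4.5371% = 11.4681%.

11.47%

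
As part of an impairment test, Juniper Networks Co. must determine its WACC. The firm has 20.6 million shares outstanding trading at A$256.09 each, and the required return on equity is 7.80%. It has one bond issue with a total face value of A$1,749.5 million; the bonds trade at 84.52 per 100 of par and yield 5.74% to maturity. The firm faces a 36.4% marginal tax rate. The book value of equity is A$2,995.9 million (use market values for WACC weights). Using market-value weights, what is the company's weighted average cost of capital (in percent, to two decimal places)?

Market value of equity E = 256.09 × 20.6m = 5275.454m. Market value of debt D = 1749.5m × 84.52/100 = 1478.6774m.
Total capital V = 5275.454 + 1478.6774 = 6754.1314.
Equity: weight = 5275.454/6754.1314 = 0.7811; cost = 7.8%.
Bonds outstanding: weight = 1478.6774/6754.1314 = 0.2189; after-tax cost = 5.74% × (1 − 36.4%) = 3.6506%.
WACC = 0.7811 × 7.8000% + 0.2189 × 3.6506% = 6.8916%.

6.89%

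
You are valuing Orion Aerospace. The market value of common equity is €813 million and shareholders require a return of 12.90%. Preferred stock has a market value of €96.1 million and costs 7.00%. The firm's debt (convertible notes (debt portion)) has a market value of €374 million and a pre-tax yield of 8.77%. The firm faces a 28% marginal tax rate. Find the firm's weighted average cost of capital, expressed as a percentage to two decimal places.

10.54%

Total capital V = 813 + 96.1 + 374 = 1283.1.
Equity: weight = 813/1283.1 = 0.6336; cost = 12.9%.
Preferred: weight = 96.1/1283.1 = 0.0749; cost = 7%.
Convertible notes (debt portion): weight = 374/1283.1 = 0.2915; after-tax cost = 8.77% × (1 − 28%) = 6.3144%.
WACC = 0.6336 × 12.9000% + 0.0749 × 7.0000% + 0.2915 × 6.3144% = 10.5385%.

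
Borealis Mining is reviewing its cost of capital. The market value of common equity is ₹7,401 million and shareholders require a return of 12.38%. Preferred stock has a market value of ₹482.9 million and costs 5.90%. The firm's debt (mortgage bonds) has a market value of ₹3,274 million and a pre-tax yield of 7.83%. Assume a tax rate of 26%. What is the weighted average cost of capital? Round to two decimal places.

10.17%

Total capital V = 7401 + 482.9 + 3274 = 11157.9.
Equity: weight = 7401/11157.9 = 0.6633; cost = 12.38%.
Preferred: weight = 482.9/11157.9 = 0.0433; cost = 5.9%.
Mortgage bonds: weight = 3274/11157.9 = 0.2934; after-tax cost = 7.83% × (1 − 26%) = 5.7942%.
WACC = 0.6633 × 12.3800% + 0.0433 × 5.9000% + 0.2934 × 5.7942% = 10.1671%.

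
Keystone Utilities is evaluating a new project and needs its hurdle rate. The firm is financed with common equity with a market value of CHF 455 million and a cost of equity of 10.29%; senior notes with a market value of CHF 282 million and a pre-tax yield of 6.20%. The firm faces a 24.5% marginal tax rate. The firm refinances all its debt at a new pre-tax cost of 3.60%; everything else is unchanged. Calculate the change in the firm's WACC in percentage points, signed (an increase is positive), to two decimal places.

Current WACC:
Total capital V = 455 + 282 = 737.
Equity: weight = 455/737 = 0.6174; cost = 10.29%.
Senior notes: weight = 282/737 = 0.3826; after-tax cost = 6.2% × (1 − 24.5%) = 4.6810%.
WACC = 0.6174 × 10.2900% + 0.3826 × 4.6810% = 8.1438%.
After the change:
Total capital V = 455 + 282 = 737.
Equity: weight = 455/737 = 0.6174; cost = 10.29%.
Senior notes: weight = 282/737 = 0.3826; after-tax cost = 3.6% × (1 − 24.5%) = 2.7180%.
WACC = 0.6174 × 10.2900% + 0.3826 × 2.7180% = 7.3927%.
Change in WACC = 7.3927% − 8.1438% = -0.7511 pp.

-0.75 pp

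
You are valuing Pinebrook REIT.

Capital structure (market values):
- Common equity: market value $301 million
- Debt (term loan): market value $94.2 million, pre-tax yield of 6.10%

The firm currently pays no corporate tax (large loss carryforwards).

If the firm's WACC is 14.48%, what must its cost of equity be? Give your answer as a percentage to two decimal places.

17.10%

Total capital V = 301 + 94.2 = 395.2.
Equity weight = 301/395.2 = 0.7616.
Term loan weight = 94.2/395.2 = 0.2384.
Debt contribution = 0.2384 × 6.1% × (1 − 0%) = 1.4540%.
Required equity contribution = 14.48% − 1.4540% = 13.0260%.
Re = 13.0260% / 0.7616 = 17.1026%.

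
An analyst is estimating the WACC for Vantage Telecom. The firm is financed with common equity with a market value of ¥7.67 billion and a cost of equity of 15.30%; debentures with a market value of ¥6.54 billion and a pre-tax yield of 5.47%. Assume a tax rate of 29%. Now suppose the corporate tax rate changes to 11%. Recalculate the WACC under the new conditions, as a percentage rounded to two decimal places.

10.50%

After the change:
Total capital V = 7.67 + 6.54 = 14.21.
Equity: weight = 7.67/14.21 = 0.5398; cost = 15.3%.
Debentures: weight = 6.54/14.21 = 0.4602; after-tax cost = 5.47% × (1 − 11%) = 4.8683%.
WACC = 0.5398 × 15.3000% + 0.4602 × 4.8683% = 10.4989%.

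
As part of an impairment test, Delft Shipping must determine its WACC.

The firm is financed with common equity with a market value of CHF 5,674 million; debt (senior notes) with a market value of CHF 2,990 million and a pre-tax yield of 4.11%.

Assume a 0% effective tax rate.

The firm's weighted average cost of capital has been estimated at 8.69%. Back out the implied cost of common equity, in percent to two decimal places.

Total capital V = 5674 + 2990 = 8664.
Equity weight = 5674/8664 = 0.6549.
Senior notes weight = 2990/8664 = 0.3451.
Debt contribution = 0.3451 × 4.11% × (1 − 0%) = 1.4184%.
Required equity contribution = 8.69% − 1.4184% = 7.2716%.
Re = 7.2716% / 0.6549 = 11.1035%.

11.10%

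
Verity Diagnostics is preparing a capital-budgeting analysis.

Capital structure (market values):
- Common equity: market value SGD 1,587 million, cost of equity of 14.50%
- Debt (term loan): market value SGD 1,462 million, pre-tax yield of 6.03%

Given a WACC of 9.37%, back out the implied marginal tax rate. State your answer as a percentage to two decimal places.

36.96%

Total capital V = 1587 + 1462 = 3049.
Equity weight = 1587/3049 = 0.5205.
Term loan weight = 1462/3049 = 0.4795.
Equity contribution = 0.5205 × 14.5% = 7.5472%.
Debt contribution must be 9.37% − 7.5472% = 1.8228%.
0.4795 × 6.03% × (1 − T) = 1.8228%  ⇒  (1 − T) = 0.6304.
T = 36.9587%.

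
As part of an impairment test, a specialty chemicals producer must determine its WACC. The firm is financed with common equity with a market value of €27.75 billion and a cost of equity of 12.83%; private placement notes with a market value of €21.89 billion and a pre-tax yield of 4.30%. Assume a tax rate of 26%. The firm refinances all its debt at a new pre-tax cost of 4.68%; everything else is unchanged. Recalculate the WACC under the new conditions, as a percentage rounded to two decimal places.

After the change:
Total capital V = 27.75 + 21.89 = 49.64.
Equity: weight = 27.75/49.64 = 0.5590; cost = 12.83%.
Private placement notes: weight = 21.89/49.64 = 0.4410; after-tax cost = 4.68% × (1 − 26%) = 3.4632%.
WACC = 0.5590 × 12.8300% + 0.4410 × 3.4632% = 8.6995%.

8.70%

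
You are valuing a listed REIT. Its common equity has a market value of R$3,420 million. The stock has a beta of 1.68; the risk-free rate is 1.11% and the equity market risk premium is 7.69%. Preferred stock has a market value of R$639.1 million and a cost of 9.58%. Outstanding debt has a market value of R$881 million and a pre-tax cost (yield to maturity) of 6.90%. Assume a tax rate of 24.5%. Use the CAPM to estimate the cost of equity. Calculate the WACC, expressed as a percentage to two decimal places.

11.88%

Cost of equity via CAPM: Re = 1.11% + 1.68 × 7.69% = 14.0292%.
Total capital V = 3420 + 639.1 + 881 = 4940.1.
Equity: weight = 3420/4940.1 = 0.6923; cost = 14.0292%.
Preferred: weight = 639.1/4940.1 = 0.1294; cost = 9.58%.
Debt: weight = 881/4940.1 = 0.1783; after-tax cost = 6.9% × (1 − 24.5%) = 5.2095%.
WACC = 0.6923 × 14.0292% + 0.1294 × 9.5800% + 0.1783 × 5.2095% = 11.8807%.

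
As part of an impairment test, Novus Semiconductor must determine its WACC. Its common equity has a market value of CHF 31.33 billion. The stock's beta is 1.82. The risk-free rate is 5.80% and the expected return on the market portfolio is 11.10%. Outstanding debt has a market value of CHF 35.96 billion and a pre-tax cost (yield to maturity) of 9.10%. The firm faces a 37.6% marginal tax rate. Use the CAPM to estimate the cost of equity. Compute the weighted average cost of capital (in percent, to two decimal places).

10.23%

Market risk premium = 11.1% − 5.8% = 5.3%.
Cost of equity via CAPM: Re = 5.8% + 1.82 × 5.3% = 15.4460%.
Total capital V = 31.33 + 35.96 = 67.29.
Equity: weight = 31.33/67.29 = 0.4656; cost = 15.446%.
Debt: weight = 35.96/67.29 = 0.5344; after-tax cost = 9.1% × (1 − 37.6%) = 5.6784%.
WACC = 0.4656 × 15.4460% + 0.5344 × 5.6784% = 10.2262%.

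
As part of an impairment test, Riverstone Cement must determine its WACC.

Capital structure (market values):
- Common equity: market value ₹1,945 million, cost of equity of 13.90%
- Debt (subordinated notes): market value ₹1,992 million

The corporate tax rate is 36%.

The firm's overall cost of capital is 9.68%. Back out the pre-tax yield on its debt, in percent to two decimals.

Total capital V = 1945 + 1992 = 3937.
Equity weight = 1945/3937 = 0.4940.
Subordinated notes weight = 1992/3937 = 0.5060.
Equity contribution = 0.4940 × 13.9% = 6.8670%.
Remaining for debt = 9.68% − 6.8670% = 2.8130%.
Rd × (1 − 36%) × 0.5060 = 2.8130%  ⇒  Rd = 8.6868%.

8.69%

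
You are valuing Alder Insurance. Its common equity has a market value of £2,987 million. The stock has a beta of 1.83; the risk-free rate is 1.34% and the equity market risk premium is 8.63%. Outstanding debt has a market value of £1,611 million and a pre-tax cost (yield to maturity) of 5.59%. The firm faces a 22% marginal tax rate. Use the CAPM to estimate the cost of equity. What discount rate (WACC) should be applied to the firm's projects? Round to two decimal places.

Cost of equity via CAPM: Re = 1.34% + 1.83 × 8.63% = 17.1329%.
Total capital V = 2987 + 1611 = 4598.
Equity: weight = 2987/4598 = 0.6496; cost = 17.1329%.
Debt: weight = 1611/4598 = 0.3504; after-tax cost = 5.59% × (1 − 22%) = 4.3602%.
WACC = 0.6496 × 17.1329% + 0.3504 × 4.3602% = 12.6577%.

12.66%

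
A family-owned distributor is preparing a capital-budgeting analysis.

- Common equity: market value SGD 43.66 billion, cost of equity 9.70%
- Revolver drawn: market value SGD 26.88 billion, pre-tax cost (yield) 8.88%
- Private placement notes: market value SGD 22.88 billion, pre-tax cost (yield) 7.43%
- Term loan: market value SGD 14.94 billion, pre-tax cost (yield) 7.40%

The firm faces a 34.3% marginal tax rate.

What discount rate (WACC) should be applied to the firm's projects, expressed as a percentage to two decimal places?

Total capital V = 43.66 + 26.88 + 22.88 + 14.94 = 108.36.
Equity: weight = 43.66/108.36 = 0.4029; cost = 9.7%.
Revolver drawn: weight = 26.88/108.36 = 0.2481; after-tax cost = 8.88% × (1 − 34.3%) = 5.8342%.
Private placement notes: weight = 22.88/108.36 = 0.2111; after-tax cost = 7.43% × (1 − 34.3%) = 4.8815%.
Term loan: weight = 14.94/108.36 = 0.1379; after-tax cost = 7.4% × (1 − 34.3%) = 4.8618%.
WACC = 0.4029 × 9.7000% + 0.2481 × 5.8342% + 0.2111 × 4.8815% + 0.1379 × 4.8618% = 7.0566%.

7.06%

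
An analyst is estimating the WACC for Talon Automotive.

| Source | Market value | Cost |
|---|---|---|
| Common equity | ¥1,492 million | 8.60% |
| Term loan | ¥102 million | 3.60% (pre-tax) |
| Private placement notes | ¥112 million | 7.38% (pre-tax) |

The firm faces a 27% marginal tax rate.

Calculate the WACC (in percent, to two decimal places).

Total capital V = 1492 + 102 + 112 = 1706.
Equity: weight = 1492/1706 = 0.8746; cost = 8.6%.
Term loan: weight = 102/1706 = 0.0598; after-tax cost = 3.6% × (1 − 27%) = 2.6280%.
Private placement notes: weight = 112/1706 = 0.0657; after-tax cost = 7.38% × (1 − 27%) = 5.3874%.
WACC = 0.8746 × 8.6000% + 0.0598 × 2.6280% + 0.0657 × 5.3874% = 8.0320%.

8.03%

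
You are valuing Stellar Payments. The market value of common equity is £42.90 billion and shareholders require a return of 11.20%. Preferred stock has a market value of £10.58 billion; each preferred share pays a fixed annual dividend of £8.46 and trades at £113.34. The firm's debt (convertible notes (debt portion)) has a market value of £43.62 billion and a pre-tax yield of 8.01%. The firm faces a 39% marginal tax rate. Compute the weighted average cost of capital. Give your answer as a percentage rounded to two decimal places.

7.96%

Cost of preferred: Rp = 8.46 / 113.34 = 7.4643%.
Total capital V = 42.9 + 10.58 + 43.62 = 97.1.
Equity: weight = 42.9/97.1 = 0.4418; cost = 11.2%.
Preferred: weight = 10.58/97.1 = 0.1090; cost = 7.4643%.
Convertible notes (debt portion): weight = 43.62/97.1 = 0.4492; after-tax cost = 8.01% × (1 − 39%) = 4.8861%.
WACC = 0.4418 × 11.2000% + 0.1090 × 7.4643% + 0.4492 × 4.8861% = 7.9566%.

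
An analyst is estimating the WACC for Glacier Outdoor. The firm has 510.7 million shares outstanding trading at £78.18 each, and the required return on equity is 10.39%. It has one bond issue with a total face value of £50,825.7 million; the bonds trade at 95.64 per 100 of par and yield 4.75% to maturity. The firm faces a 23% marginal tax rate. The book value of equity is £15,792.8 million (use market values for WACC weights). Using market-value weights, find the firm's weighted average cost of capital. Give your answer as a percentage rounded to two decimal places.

Market value of equity E = 78.18 × 510.7m = 39926.526m. Market value of debt D = 50825.7m × 95.64/100 = 48609.69948m.
Total capital V = 39926.526 + 48609.69948 = 88536.22548.
Equity: weight = 39926.526/88536.22548 = 0.4510; cost = 10.39%.
Bonds outstanding: weight = 48609.69948/88536.22548 = 0.5490; after-tax cost = 4.75% × (1 − 23%) = 3.6575%.
WACC = 0.4510 × 10.3900% + 0.5490 × 3.6575% = 6.6936%.

6.69%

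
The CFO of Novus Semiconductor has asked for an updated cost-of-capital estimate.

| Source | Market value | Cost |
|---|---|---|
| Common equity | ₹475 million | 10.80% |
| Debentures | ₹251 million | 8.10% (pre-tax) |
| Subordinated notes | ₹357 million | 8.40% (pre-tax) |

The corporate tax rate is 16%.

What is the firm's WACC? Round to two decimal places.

Total capital V = 475 + 251 + 357 = 1083.
Equity: weight = 475/1083 = 0.4386; cost = 10.8%.
Debentures: weight = 251/1083 = 0.2318; after-tax cost = 8.1% × (1 − 16%) = 6.8040%.
Subordinated notes: weight = 357/1083 = 0.3296; after-tax cost = 8.4% × (1 − 16%) = 7.0560%.
WACC = 0.4386 × 10.8000% + 0.2318 × 6.8040% + 0.3296 × 7.0560% = 8.6397%.

8.64%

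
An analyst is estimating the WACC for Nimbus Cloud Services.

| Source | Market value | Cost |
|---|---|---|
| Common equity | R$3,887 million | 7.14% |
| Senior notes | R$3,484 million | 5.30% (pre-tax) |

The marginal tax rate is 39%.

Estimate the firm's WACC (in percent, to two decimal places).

Total capital V = 3887 + 3484 = 7371.
Equity: weight = 3887/7371 = 0.5273; cost = 7.14%.
Senior notes: weight = 3484/7371 = 0.4727; after-tax cost = 5.3% × (1 − 39%) = 3.2330%.
WACC = 0.5273 × 7.1400% + 0.4727 × 3.2330% = 5.2933%.

5.29%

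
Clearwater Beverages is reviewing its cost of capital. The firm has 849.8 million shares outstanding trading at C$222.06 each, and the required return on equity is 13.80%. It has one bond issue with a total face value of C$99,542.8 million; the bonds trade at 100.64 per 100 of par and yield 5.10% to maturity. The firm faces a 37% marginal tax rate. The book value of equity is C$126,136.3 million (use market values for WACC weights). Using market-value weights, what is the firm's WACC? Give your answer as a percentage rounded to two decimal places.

10.13%

Market value of equity E = 222.06 × 849.8m = 188706.588m. Market value of debt D = 99542.8m × 100.64/100 = 100179.87392m.
Total capital V = 188706.588 + 100179.87392 = 288886.46192.
Equity: weight = 188706.588/288886.46192 = 0.6532; cost = 13.8%.
Bonds outstanding: weight = 100179.87392/288886.46192 = 0.3468; after-tax cost = 5.1% × (1 − 37%) = 3.2130%.
WACC = 0.6532 × 13.8000% + 0.3468 × 3.2130% = 10.1286%.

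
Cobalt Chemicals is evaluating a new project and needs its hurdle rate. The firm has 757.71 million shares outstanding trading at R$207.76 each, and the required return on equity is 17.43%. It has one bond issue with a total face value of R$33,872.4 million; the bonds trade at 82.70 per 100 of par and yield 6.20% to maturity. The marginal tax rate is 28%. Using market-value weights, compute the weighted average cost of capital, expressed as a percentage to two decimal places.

15.47%

Market value of equity E = 207.76 × 757.71m = 157421.8296m. Market value of debt D = 33872.4m × 82.7/100 = 28012.4748m.
Total capital V = 157421.8296 + 28012.4748 = 185434.3044.
Equity: weight = 157421.8296/185434.3044 = 0.8489; cost = 17.43%.
Bonds outstanding: weight = 28012.4748/185434.3044 = 0.1511; after-tax cost = 6.2% × (1 − 28%) = 4.4640%.
WACC = 0.8489 × 17.4300% + 0.1511 × 4.4640% = 15.4713%.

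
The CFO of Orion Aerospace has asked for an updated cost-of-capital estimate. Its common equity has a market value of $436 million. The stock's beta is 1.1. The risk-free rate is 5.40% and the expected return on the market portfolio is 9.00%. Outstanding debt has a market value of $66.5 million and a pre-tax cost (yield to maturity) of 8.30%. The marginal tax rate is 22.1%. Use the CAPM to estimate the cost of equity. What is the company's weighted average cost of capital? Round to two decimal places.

8.98%

Market risk premium = 9.0% − 5.4% = 3.6%.
Cost of equity via CAPM: Re = 5.4% + 1.1 × 3.6% = 9.3600%.
Total capital V = 436 + 66.5 = 502.5.
Equity: weight = 436/502.5 = 0.8677; cost = 9.36%.
Debt: weight = 66.5/502.5 = 0.1323; after-tax cost = 8.3% × (1 − 22.1%) = 6.4657%.
WACC = 0.8677 × 9.3600% + 0.1323 × 6.4657% = 8.9770%.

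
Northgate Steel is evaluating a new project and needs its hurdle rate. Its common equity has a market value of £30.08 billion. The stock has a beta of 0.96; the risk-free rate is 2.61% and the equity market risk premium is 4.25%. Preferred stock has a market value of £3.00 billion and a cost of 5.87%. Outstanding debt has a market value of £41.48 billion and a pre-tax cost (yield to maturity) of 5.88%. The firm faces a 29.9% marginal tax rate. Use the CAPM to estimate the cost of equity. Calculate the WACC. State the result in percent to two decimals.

5.23%

Cost of equity via CAPM: Re = 2.61% + 0.96 × 4.25% = 6.6900%.
Total capital V = 30.08 + 3 + 41.48 = 74.56.
Equity: weight = 30.08/74.56 = 0.4034; cost = 6.69%.
Preferred: weight = 3/74.56 = 0.0402; cost = 5.87%.
Debt: weight = 41.48/74.56 = 0.5563; after-tax cost = 5.88% × (1 − 29.9%) = 4.1219%.
WACC = 0.4034 × 6.6900% + 0.0402 × 5.8700% + 0.5563 × 4.1219% = 5.2283%.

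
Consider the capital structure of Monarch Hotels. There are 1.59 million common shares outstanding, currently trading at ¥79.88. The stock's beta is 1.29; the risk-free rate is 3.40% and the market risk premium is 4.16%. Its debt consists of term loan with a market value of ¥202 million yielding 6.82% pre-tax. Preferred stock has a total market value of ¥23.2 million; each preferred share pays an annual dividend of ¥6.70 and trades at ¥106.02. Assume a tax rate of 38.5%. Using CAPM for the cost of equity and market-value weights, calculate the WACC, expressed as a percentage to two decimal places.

Cost of equity via CAPM: Re = 3.4% + 1.29 × 4.16% = 8.7664%.
Cost of preferred: Rp = 6.7 / 106.02 = 6.3196%.
Market value of equity E = 79.88 × 1.59m = 127.0092m.
Total capital V = 127.0092 + 23.2 + 202 = 352.2092.
Equity: weight = 127.0092/352.2092 = 0.3606; cost = 8.7664%.
Preferred: weight = 23.2/352.2092 = 0.0659; cost = 6.3196%.
Term loan: weight = 202/352.2092 = 0.5735; after-tax cost = 6.82% × (1 − 38.5%) = 4.1943%.
WACC = 0.3606 × 8.7664% + 0.0659 × 6.3196% + 0.5735 × 4.1943% = 5.9830%.

5.98%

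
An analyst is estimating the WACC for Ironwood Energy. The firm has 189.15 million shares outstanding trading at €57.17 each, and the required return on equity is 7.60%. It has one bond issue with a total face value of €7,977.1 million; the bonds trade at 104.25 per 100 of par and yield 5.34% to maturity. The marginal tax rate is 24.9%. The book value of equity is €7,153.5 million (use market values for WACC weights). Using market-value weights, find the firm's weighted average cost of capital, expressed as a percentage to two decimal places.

6.04%

Market value of equity E = 57.17 × 189.15m = 10813.7055m. Market value of debt D = 7977.1m × 104.25/100 = 8316.12675m.
Total capital V = 10813.7055 + 8316.12675 = 19129.83225.
Equity: weight = 10813.7055/19129.83225 = 0.5653; cost = 7.6%.
Bonds outstanding: weight = 8316.12675/19129.83225 = 0.4347; after-tax cost = 5.34% × (1 − 24.9%) = 4.0103%.
WACC = 0.5653 × 7.6000% + 0.4347 × 4.0103% = 6.0395%.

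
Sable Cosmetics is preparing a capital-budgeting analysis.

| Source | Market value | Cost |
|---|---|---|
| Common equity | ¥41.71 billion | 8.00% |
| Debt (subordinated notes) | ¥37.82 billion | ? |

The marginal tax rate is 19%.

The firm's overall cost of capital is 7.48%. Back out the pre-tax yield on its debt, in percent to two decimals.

8.53%

Total capital V = 41.71 + 37.82 = 79.53.
Equity weight = 41.71/79.53 = 0.5245.
Subordinated notes weight = 37.82/79.53 = 0.4755.
Equity contribution = 0.5245 × 8% = 4.1956%.
Remaining for debt = 7.48% − 4.1956% = 3.2844%.
Rd × (1 − 19%) × 0.4755 = 3.2844%  ⇒  Rd = 8.5266%.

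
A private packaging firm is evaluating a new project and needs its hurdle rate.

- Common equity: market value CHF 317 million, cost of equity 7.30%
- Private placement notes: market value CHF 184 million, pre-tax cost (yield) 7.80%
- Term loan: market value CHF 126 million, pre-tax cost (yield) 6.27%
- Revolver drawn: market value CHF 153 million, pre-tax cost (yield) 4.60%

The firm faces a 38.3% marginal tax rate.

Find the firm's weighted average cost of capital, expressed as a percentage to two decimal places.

Total capital V = 317 + 184 + 126 + 153 = 780.
Equity: weight = 317/780 = 0.4064; cost = 7.3%.
Private placement notes: weight = 184/780 = 0.2359; after-tax cost = 7.8% × (1 − 38.3%) = 4.8126%.
Term loan: weight = 126/780 = 0.1615; after-tax cost = 6.27% × (1 − 38.3%) = 3.8686%.
Revolver drawn: weight = 153/780 = 0.1962; after-tax cost = 4.6% × (1 − 38.3%) = 2.8382%.
WACC = 0.4064 × 7.3000% + 0.2359 × 4.8126% + 0.1615 × 3.8686% + 0.1962 × 2.8382% = 5.2837%.

5.28%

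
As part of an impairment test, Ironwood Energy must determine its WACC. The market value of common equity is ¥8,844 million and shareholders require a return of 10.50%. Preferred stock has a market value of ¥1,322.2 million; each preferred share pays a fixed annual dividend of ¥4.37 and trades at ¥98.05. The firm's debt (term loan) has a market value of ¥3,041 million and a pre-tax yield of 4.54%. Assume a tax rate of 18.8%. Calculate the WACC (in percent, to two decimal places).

Cost of preferred: Rp = 4.37 / 98.05 = 4.4569%.
Total capital V = 8844 + 1322.2 + 3041 = 13207.2.
Equity: weight = 8844/13207.2 = 0.6696; cost = 10.5%.
Preferred: weight = 1322.2/13207.2 = 0.1001; cost = 4.4569%.
Term loan: weight = 3041/13207.2 = 0.2303; after-tax cost = 4.54% × (1 − 18.8%) = 3.6865%.
WACC = 0.6696 × 10.5000% + 0.1001 × 4.4569% + 0.2303 × 3.6865% = 8.3262%.

8.33%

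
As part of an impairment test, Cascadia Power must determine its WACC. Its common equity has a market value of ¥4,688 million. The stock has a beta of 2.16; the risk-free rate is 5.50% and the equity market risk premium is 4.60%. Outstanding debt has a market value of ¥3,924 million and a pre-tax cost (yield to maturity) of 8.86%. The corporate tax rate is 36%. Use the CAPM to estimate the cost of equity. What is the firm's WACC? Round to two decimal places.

10.99%

Cost of equity via CAPM: Re = 5.5% + 2.16 × 4.6% = 15.4360%.
Total capital V = 4688 + 3924 = 8612.
Equity: weight = 4688/8612 = 0.5444; cost = 15.436%.
Debt: weight = 3924/8612 = 0.4556; after-tax cost = 8.86% × (1 − 36%) = 5.6704%.
WACC = 0.5444 × 15.4360% + 0.4556 × 5.6704% = 10.9864%.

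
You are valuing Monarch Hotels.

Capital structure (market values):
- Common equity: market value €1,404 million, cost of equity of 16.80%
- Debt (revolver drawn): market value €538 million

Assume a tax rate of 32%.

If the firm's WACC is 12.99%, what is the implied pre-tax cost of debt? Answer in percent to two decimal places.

Total capital V = 1404 + 538 = 1942.
Equity weight = 1404/1942 = 0.7230.
Revolver drawn weight = 538/1942 = 0.2770.
Equity contribution = 0.7230 × 16.8% = 12.1458%.
Remaining for debt = 12.99% − 12.1458% = 0.8442%.
Rd × (1 − 32%) × 0.2770 = 0.8442%  ⇒  Rd = 4.4811%.

4.48%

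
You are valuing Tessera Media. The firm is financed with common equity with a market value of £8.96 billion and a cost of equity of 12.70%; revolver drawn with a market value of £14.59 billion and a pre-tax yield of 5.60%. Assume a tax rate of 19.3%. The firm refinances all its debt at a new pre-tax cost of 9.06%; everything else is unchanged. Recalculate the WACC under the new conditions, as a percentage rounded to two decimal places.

9.36%

After the change:
Total capital V = 8.96 + 14.59 = 23.55.
Equity: weight = 8.96/23.55 = 0.3805; cost = 12.7%.
Revolver drawn: weight = 14.59/23.55 = 0.6195; after-tax cost = 9.06% × (1 − 19.3%) = 7.3114%.
WACC = 0.3805 × 12.7000% + 0.6195 × 7.3114% = 9.3616%.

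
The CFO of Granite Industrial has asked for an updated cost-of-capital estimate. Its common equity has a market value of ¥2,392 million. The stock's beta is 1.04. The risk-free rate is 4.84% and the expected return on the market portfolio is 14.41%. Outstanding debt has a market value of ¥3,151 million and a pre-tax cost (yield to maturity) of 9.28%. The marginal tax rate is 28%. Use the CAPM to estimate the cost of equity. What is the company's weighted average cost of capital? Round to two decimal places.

Market risk premium = 14.41% − 4.84% = 9.57%.
Cost of equity via CAPM: Re = 4.84% + 1.04 × 9.57% = 14.7928%.
Total capital V = 2392 + 3151 = 5543.
Equity: weight = 2392/5543 = 0.4315; cost = 14.7928%.
Debt: weight = 3151/5543 = 0.5685; after-tax cost = 9.28% × (1 − 28%) = 6.6816%.
WACC = 0.4315 × 14.7928% + 0.5685 × 6.6816% = 10.1819%.

10.18%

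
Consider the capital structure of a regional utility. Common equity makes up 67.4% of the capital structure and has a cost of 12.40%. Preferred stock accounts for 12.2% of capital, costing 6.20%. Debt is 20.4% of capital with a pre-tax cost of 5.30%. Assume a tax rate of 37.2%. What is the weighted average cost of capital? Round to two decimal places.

9.79%

After-tax cost of debt = 5.3% × (1 − 37.2%) = 3.3284%.
WACC = 0.674 × 12.4000% + 0.122 × 6.2000% + 0.204 × 3.3284% = 9.7930%.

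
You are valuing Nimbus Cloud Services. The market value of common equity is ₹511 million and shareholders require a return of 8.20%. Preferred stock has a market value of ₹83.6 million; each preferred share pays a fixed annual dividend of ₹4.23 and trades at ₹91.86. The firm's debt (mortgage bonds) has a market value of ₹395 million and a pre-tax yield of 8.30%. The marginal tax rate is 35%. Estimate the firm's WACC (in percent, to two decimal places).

Cost of preferred: Rp = 4.23 / 91.86 = 4.6048%.
Total capital V = 511 + 83.6 + 395 = 989.6.
Equity: weight = 511/989.6 = 0.5164; cost = 8.2%.
Preferred: weight = 83.6/989.6 = 0.0845; cost = 4.6048%.
Mortgage bonds: weight = 395/989.6 = 0.3992; after-tax cost = 8.3% × (1 − 35%) = 5.3950%.
WACC = 0.5164 × 8.2000% + 0.0845 × 4.6048% + 0.3992 × 5.3950% = 6.7767%.

6.78%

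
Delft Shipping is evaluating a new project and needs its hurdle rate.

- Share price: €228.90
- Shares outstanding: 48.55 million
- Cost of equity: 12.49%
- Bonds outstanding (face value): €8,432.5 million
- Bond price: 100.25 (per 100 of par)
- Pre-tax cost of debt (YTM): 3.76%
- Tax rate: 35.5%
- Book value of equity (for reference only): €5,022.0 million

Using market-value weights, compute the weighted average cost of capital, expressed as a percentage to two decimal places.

8.14%

Market value of equity E = 228.9 × 48.55m = 11113.095m. Market value of debt D = 8432.5m × 100.25/100 = 8453.58125m.
Total capital V = 11113.095 + 8453.58125 = 19566.67625.
Equity: weight = 11113.095/19566.67625 = 0.5680; cost = 12.49%.
Bonds outstanding: weight = 8453.58125/19566.67625 = 0.4320; after-tax cost = 3.76% × (1 − 35.5%) = 2.4252%.
WACC = 0.5680 × 12.4900% + 0.4320 × 2.4252% = 8.1416%.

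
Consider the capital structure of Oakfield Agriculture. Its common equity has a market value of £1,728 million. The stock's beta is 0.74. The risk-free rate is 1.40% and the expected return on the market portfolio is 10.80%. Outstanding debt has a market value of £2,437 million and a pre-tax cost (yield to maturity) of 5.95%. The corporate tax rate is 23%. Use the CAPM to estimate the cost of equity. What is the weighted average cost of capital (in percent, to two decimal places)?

6.15%

Market risk premium = 10.8% − 1.4% = 9.4%.
Cost of equity via CAPM: Re = 1.4% + 0.74 × 9.4% = 8.3560%.
Total capital V = 1728 + 2437 = 4165.
Equity: weight = 1728/4165 = 0.4149; cost = 8.356%.
Debt: weight = 2437/4165 = 0.5851; after-tax cost = 5.95% × (1 − 23%) = 4.5815%.
WACC = 0.4149 × 8.3560% + 0.5851 × 4.5815% = 6.1475%.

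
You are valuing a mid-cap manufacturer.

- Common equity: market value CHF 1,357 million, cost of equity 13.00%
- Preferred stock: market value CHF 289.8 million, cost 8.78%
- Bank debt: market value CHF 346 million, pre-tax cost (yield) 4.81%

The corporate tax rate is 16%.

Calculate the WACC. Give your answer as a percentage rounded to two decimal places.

10.83%

Total capital V = 1357 + 289.8 + 346 = 1992.8.
Equity: weight = 1357/1992.8 = 0.6810; cost = 13%.
Preferred: weight = 289.8/1992.8 = 0.1454; cost = 8.78%.
Bank debt: weight = 346/1992.8 = 0.1736; after-tax cost = 4.81% × (1 − 16%) = 4.0404%.
WACC = 0.6810 × 13.0000% + 0.1454 × 8.7800% + 0.1736 × 4.0404% = 10.8307%.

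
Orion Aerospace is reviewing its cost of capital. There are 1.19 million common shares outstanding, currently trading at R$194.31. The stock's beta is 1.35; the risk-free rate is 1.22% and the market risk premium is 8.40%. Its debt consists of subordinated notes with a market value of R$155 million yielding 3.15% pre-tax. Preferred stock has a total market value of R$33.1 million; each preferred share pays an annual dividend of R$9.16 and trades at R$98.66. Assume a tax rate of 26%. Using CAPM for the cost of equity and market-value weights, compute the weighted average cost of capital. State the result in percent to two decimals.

Cost of equity via CAPM: Re = 1.22% + 1.35 × 8.4% = 12.5600%.
Cost of preferred: Rp = 9.16 / 98.66 = 9.2844%.
Market value of equity E = 194.31 × 1.19m = 231.2289m.
Total capital V = 231.2289 + 33.1 + 155 = 419.3289.
Equity: weight = 231.2289/419.3289 = 0.5514; cost = 12.56%.
Preferred: weight = 33.1/419.3289 = 0.0789; cost = 9.2844%.
Subordinated notes: weight = 155/419.3289 = 0.3696; after-tax cost = 3.15% × (1 − 26%) = 2.3310%.
WACC = 0.5514 × 12.5600% + 0.0789 × 9.2844% + 0.3696 × 2.3310% = 8.5204%.

8.52%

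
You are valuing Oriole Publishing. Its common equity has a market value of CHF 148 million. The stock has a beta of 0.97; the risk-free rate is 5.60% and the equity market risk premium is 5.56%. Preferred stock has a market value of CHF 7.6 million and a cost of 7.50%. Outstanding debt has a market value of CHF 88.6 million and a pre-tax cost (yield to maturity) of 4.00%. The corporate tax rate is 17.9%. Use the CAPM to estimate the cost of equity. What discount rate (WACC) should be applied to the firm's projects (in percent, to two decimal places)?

Cost of equity via CAPM: Re = 5.6% + 0.97 × 5.56% = 10.9932%.
Total capital V = 148 + 7.6 + 88.6 = 244.2.
Equity: weight = 148/244.2 = 0.6061; cost = 10.9932%.
Preferred: weight = 7.6/244.2 = 0.0311; cost = 7.5%.
Debt: weight = 88.6/244.2 = 0.3628; after-tax cost = 4% × (1 − 17.9%) = 3.2840%.
WACC = 0.6061 × 10.9932% + 0.0311 × 7.5000% + 0.3628 × 3.2840% = 8.0875%.

8.09%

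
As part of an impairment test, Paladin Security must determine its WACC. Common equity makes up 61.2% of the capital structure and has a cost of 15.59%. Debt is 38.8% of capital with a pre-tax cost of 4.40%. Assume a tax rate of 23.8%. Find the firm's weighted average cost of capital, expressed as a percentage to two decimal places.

10.84%

After-tax cost of debt = 4.4% × (1 − 23.8%) = 3.3528%.
WACC = 0.612 × 15.5900% + 0.388 × 3.3528% = 10.8420%.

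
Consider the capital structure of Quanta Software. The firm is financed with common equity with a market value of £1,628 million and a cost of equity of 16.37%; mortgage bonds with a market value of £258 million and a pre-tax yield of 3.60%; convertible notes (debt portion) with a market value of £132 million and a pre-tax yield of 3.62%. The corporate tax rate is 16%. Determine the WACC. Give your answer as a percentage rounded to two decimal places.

13.79%

Total capital V = 1628 + 258 + 132 = 2018.
Equity: weight = 1628/2018 = 0.8067; cost = 16.37%.
Mortgage bonds: weight = 258/2018 = 0.1278; after-tax cost = 3.6% × (1 − 16%) = 3.0240%.
Convertible notes (debt portion): weight = 132/2018 = 0.0654; after-tax cost = 3.62% × (1 − 16%) = 3.0408%.
WACC = 0.8067 × 16.3700% + 0.1278 × 3.0240% + 0.0654 × 3.0408% = 13.7918%.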